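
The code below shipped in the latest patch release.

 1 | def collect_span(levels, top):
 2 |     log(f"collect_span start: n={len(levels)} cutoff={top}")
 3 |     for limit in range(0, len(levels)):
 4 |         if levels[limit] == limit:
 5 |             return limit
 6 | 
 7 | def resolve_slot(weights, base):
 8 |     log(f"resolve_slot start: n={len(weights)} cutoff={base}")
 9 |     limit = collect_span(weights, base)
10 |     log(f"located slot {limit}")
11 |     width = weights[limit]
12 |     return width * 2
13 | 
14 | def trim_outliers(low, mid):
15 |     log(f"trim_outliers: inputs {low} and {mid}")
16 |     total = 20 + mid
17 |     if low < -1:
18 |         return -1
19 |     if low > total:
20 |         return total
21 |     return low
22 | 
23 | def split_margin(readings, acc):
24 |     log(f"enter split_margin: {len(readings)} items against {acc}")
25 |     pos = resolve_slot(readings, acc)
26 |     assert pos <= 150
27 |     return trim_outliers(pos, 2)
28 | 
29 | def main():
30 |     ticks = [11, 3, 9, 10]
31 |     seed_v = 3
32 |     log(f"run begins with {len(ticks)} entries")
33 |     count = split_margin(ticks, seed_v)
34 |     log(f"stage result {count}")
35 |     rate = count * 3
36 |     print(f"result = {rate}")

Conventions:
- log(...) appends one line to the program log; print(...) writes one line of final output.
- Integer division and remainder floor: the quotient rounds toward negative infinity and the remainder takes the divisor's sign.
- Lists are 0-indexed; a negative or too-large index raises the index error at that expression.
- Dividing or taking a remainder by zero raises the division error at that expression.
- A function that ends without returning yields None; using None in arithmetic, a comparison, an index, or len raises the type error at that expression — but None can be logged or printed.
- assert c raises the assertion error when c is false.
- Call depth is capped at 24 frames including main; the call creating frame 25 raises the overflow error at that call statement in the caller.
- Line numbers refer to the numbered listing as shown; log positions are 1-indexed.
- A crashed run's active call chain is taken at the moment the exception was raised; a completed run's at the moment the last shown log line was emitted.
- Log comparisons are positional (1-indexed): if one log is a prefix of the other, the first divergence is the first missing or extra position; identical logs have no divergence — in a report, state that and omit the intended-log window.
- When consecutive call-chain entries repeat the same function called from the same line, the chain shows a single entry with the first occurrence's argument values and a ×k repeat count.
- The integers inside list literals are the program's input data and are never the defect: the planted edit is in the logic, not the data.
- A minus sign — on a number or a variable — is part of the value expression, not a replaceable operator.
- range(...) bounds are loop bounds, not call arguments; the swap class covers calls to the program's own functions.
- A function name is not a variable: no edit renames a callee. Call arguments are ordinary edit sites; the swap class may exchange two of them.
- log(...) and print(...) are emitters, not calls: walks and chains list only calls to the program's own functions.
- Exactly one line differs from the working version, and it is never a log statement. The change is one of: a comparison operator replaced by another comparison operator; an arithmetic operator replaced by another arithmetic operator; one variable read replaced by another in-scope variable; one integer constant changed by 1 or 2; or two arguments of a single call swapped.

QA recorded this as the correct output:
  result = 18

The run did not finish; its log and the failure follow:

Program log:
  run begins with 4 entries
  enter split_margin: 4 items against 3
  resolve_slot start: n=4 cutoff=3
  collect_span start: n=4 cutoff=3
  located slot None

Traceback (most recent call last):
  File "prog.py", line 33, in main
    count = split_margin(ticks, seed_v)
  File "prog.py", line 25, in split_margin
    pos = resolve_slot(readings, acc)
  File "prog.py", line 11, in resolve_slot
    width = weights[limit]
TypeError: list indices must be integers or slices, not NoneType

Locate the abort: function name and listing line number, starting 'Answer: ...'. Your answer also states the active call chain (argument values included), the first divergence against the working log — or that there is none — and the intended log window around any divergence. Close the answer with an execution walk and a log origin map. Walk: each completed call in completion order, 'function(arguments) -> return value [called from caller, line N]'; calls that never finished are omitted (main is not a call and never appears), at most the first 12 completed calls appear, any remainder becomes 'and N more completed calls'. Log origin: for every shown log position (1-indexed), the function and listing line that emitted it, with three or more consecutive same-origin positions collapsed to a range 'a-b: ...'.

Answer: the error was raised in resolve_slot, line 11.
Key fact: Log line 5 is where behavior first shows: 'located slot None' appears instead of 'located slot 1'.
Call chain: main -> split_margin([11, 3, 9, 10], 3) (called at line 33) -> resolve_slot([11, 3, 9, 10], 3) (called at line 25).
First divergence: position 5 — the shown line 'located slot None' should read 'located slot 1'.
Intended log window:
  3: resolve_slot start: n=4 cutoff=3
  4: collect_span start: n=4 cutoff=3
  5: located slot 1
  6: trim_outliers: inputs 6 and 2
Execution walk:
  collect_span([11, 3, 9, 10], 3) -> None  [called from resolve_slot, line 9]
Log origins:
  1: from main, line 32
  2: from split_margin, line 24
  3: from resolve_slot, line 8
  4: from collect_span, line 2
  5: from resolve_slot, line 10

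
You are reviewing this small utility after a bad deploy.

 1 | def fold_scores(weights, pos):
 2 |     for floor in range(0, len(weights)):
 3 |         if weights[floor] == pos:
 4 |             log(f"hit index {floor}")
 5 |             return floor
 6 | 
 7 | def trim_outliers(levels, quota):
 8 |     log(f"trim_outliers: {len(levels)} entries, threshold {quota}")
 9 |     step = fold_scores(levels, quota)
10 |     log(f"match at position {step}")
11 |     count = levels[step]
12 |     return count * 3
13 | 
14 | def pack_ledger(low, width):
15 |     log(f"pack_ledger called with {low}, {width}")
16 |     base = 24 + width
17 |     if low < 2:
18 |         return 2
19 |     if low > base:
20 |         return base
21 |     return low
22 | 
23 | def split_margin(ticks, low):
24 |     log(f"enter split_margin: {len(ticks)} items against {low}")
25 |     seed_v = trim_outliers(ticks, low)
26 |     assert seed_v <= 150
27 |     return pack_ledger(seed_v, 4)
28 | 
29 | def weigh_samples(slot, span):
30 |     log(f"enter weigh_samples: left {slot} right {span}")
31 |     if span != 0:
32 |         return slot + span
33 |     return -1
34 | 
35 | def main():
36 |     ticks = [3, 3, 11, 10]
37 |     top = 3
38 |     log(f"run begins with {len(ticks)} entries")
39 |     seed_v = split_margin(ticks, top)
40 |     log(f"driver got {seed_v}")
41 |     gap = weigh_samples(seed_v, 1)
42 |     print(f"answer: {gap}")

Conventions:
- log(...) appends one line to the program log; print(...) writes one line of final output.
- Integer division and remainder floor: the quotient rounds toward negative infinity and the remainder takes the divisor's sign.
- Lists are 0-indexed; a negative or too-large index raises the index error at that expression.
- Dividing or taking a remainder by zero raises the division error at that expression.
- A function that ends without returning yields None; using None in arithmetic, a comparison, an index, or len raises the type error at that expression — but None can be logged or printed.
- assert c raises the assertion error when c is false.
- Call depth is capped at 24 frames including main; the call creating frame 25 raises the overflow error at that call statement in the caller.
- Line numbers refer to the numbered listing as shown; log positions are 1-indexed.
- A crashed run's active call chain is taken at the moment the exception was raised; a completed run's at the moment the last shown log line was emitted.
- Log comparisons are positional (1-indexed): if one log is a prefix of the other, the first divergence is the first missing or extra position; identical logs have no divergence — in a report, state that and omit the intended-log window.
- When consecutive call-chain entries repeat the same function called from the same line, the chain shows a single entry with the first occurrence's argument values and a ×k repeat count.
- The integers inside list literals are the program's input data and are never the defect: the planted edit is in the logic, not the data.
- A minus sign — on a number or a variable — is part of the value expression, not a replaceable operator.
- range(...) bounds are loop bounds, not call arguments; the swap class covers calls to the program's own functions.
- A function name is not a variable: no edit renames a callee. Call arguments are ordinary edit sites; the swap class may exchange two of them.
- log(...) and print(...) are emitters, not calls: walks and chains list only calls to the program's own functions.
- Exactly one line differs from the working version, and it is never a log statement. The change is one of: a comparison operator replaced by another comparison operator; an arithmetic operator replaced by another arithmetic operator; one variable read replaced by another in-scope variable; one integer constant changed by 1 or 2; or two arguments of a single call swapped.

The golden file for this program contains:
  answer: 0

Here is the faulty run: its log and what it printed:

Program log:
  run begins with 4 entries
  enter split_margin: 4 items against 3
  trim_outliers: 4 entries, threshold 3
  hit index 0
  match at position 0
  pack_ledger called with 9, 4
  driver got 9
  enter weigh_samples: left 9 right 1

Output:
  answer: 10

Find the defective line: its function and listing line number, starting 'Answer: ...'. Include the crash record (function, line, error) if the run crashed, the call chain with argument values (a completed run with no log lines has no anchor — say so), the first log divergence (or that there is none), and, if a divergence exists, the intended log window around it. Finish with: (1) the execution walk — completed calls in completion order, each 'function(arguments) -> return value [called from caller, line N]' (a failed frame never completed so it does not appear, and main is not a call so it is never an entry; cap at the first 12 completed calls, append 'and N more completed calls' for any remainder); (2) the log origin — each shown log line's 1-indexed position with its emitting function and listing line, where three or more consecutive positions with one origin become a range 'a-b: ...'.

Answer: the defect is in weigh_samples at line 32.
Key fact: Every logged value matches the working version; the printed result is what differs.
Call chain: main -> weigh_samples(9, 1) (called at line 41).
First divergence: none (the log streams are identical).
Execution walk:
  fold_scores([3, 3, 11, 10], 3) -> 0  [called from trim_outliers, line 9]
  trim_outliers([3, 3, 11, 10], 3) -> 9  [called from split_margin, line 25]
  pack_ledger(9, 4) -> 9  [called from split_margin, line 27]
  split_margin([3, 3, 11, 10], 3) -> 9  [called from main, line 39]
  weigh_samples(9, 1) -> 10  [called from main, line 41]
Origin of each log line:
  1: logged in main at line 38
  2: logged in split_margin at line 24
  3: logged in trim_outliers at line 8
  4: logged in fold_scores at line 4
  5: logged in trim_outliers at line 10
  6: logged in pack_ledger at line 15
  7: logged in main at line 40
  8: logged in weigh_samples at line 30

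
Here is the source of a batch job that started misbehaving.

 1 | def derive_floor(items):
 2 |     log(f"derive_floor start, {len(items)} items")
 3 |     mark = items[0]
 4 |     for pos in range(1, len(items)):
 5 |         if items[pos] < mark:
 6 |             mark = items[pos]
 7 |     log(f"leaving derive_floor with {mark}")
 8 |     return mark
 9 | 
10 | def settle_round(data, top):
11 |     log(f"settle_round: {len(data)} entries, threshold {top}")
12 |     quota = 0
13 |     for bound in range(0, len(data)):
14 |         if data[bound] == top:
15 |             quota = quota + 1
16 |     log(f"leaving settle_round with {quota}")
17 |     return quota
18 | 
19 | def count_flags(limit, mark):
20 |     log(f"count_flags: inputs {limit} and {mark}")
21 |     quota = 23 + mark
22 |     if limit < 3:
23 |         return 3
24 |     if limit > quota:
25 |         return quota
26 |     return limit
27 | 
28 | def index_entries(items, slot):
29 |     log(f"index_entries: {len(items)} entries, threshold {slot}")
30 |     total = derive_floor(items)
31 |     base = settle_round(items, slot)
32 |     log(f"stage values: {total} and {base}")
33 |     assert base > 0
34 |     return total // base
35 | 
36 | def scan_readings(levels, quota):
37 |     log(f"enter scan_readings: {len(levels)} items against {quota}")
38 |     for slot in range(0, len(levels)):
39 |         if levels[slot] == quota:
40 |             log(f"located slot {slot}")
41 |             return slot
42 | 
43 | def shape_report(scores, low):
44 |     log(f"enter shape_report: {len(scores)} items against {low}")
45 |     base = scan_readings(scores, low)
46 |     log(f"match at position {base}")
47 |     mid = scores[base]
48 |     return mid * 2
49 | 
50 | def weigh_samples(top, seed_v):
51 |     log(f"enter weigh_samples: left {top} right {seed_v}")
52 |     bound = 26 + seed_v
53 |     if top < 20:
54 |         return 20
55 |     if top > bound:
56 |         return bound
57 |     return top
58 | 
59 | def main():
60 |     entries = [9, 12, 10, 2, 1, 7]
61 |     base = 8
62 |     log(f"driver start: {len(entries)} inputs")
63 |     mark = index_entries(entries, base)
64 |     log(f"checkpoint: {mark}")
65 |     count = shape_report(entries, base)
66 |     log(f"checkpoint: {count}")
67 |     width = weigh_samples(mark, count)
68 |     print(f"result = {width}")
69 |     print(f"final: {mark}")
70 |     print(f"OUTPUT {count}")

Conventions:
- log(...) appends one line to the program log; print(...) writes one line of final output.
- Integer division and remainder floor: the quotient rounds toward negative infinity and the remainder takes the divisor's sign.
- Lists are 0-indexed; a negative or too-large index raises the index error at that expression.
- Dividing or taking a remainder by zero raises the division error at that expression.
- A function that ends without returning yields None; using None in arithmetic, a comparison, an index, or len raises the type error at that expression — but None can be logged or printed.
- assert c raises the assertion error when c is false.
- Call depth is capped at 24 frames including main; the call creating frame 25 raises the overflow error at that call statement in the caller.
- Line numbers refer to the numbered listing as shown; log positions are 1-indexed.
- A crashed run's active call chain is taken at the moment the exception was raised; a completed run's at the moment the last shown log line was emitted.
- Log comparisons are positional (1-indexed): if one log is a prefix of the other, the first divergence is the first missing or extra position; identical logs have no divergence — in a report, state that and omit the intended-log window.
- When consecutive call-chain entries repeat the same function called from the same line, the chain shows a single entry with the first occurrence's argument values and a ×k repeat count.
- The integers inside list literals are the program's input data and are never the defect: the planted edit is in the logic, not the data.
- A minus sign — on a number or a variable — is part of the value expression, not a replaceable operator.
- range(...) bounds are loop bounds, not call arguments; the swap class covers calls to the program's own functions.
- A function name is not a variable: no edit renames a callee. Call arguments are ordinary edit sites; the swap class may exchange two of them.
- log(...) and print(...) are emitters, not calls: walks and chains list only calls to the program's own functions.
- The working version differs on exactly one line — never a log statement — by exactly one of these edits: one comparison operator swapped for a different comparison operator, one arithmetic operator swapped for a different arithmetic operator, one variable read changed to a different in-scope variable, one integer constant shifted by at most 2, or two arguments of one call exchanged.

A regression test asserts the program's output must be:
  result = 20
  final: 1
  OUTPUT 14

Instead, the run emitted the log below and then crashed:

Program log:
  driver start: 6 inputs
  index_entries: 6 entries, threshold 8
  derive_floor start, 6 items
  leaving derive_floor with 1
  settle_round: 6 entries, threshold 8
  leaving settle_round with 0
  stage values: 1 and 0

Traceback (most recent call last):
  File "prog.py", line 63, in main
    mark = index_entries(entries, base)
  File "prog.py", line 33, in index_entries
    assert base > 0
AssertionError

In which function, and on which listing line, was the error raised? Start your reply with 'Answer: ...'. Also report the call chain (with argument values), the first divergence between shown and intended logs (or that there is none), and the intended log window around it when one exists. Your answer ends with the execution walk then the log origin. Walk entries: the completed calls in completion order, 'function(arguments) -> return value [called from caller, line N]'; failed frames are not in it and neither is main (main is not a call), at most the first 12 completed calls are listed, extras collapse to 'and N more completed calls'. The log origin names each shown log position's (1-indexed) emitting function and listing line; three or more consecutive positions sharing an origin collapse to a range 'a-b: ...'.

Answer: the error was raised in index_entries, line 33.
Core observation: The earliest visible damage is log position 2 — 'index_entries: 6 entries, threshold 8' rather than the intended 'index_entries: 6 entries, threshold 7'.
Call chain: main -> index_entries([9, 12, 10, 2, 1, 7], 8) (called at line 63).
First divergence: position 2; shown 'index_entries: 6 entries, threshold 8' vs intended 'index_entries: 6 entries, threshold 7'.
Intended log window:
  1: driver start: 6 inputs
  2: index_entries: 6 entries, threshold 7
  3: derive_floor start, 6 items
Execution walk:
  derive_floor([9, 12, 10, 2, 1, 7]) -> 1  [called from index_entries, line 30]
  settle_round([9, 12, 10, 2, 1, 7], 8) -> 0  [called from index_entries, line 31]
Log origins:
  1: from main, line 62
  2: from index_entries, line 29
  3: from derive_floor, line 2
  4: from derive_floor, line 7
  5: from settle_round, line 11
  6: from settle_round, line 16
  7: from index_entries, line 32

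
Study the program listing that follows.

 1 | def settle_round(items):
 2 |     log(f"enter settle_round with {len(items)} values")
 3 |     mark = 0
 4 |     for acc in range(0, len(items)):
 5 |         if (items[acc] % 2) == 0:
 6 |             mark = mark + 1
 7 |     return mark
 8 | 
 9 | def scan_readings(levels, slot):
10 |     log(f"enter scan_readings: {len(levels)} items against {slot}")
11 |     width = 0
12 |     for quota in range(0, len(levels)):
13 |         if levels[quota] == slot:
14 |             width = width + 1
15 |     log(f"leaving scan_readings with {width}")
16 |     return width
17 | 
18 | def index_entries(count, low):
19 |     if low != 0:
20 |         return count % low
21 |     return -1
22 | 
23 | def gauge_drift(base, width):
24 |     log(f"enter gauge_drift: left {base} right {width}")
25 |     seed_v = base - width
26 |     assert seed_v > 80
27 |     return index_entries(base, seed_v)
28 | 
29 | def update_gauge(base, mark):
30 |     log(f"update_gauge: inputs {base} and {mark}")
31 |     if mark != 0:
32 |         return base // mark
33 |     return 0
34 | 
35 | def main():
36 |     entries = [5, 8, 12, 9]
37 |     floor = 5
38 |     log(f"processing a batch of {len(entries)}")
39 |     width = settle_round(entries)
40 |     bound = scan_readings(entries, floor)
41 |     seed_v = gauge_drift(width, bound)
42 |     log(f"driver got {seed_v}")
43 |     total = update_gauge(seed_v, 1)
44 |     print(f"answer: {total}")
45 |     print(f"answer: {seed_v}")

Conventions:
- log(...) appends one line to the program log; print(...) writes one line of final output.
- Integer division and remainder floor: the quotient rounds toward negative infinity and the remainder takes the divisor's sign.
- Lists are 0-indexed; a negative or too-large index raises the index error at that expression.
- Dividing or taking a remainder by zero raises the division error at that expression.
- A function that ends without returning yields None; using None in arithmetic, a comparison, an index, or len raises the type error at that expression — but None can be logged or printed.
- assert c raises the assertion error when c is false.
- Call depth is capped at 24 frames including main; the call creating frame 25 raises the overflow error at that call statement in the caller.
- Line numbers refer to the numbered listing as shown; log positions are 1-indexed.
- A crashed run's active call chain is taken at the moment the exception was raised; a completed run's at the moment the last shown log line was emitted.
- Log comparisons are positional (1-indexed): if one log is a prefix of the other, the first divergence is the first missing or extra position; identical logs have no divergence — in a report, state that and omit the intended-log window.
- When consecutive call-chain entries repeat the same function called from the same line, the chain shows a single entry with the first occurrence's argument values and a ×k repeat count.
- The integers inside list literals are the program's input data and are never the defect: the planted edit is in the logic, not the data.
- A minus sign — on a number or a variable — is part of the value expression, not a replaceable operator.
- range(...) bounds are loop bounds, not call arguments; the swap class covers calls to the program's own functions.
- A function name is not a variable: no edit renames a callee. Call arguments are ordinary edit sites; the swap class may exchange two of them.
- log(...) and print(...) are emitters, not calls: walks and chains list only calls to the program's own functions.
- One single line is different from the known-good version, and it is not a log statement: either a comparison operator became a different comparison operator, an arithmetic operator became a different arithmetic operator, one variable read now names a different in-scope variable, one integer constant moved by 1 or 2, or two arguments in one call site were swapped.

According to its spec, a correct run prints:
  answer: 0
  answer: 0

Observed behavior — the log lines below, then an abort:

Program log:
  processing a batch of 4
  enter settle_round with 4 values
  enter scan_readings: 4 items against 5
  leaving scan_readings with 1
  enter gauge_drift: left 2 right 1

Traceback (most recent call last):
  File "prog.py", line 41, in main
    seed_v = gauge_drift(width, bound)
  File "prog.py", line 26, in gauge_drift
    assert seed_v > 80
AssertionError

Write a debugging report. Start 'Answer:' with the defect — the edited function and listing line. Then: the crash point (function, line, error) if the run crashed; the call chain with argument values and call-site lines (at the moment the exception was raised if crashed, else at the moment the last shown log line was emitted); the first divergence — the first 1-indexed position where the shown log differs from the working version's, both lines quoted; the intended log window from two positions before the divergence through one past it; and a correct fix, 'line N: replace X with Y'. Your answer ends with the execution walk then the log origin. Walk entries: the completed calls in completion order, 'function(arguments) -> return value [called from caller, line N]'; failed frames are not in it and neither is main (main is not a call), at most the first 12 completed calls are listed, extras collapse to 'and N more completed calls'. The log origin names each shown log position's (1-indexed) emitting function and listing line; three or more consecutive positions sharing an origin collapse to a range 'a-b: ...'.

Answer: the defect is in gauge_drift at line 26.
The tell: A complete run would log 'driver got 0' next, but this one stopped at 5 lines.
Crash: gauge_drift, line 26, AssertionError.
Call chain: main -> gauge_drift(2, 1) (called at line 41).
First divergence: position 6 — after 5 matching lines the faulty run goes silent; intended next line 'driver got 0'.
Intended log window:
  4: leaving scan_readings with 1
  5: enter gauge_drift: left 2 right 1
  6: driver got 0
  7: update_gauge: inputs 0 and 1
Execution walk:
  settle_round([5, 8, 12, 9]) -> 2  [called from main, line 39]
  scan_readings([5, 8, 12, 9], 5) -> 1  [called from main, line 40]
Origin of each log line:
  1: from main, line 38
  2: from settle_round, line 2
  3: from scan_readings, line 10
  4: from scan_readings, line 15
  5: from gauge_drift, line 24
A correct fix: line 26: replace `>` with `<=`.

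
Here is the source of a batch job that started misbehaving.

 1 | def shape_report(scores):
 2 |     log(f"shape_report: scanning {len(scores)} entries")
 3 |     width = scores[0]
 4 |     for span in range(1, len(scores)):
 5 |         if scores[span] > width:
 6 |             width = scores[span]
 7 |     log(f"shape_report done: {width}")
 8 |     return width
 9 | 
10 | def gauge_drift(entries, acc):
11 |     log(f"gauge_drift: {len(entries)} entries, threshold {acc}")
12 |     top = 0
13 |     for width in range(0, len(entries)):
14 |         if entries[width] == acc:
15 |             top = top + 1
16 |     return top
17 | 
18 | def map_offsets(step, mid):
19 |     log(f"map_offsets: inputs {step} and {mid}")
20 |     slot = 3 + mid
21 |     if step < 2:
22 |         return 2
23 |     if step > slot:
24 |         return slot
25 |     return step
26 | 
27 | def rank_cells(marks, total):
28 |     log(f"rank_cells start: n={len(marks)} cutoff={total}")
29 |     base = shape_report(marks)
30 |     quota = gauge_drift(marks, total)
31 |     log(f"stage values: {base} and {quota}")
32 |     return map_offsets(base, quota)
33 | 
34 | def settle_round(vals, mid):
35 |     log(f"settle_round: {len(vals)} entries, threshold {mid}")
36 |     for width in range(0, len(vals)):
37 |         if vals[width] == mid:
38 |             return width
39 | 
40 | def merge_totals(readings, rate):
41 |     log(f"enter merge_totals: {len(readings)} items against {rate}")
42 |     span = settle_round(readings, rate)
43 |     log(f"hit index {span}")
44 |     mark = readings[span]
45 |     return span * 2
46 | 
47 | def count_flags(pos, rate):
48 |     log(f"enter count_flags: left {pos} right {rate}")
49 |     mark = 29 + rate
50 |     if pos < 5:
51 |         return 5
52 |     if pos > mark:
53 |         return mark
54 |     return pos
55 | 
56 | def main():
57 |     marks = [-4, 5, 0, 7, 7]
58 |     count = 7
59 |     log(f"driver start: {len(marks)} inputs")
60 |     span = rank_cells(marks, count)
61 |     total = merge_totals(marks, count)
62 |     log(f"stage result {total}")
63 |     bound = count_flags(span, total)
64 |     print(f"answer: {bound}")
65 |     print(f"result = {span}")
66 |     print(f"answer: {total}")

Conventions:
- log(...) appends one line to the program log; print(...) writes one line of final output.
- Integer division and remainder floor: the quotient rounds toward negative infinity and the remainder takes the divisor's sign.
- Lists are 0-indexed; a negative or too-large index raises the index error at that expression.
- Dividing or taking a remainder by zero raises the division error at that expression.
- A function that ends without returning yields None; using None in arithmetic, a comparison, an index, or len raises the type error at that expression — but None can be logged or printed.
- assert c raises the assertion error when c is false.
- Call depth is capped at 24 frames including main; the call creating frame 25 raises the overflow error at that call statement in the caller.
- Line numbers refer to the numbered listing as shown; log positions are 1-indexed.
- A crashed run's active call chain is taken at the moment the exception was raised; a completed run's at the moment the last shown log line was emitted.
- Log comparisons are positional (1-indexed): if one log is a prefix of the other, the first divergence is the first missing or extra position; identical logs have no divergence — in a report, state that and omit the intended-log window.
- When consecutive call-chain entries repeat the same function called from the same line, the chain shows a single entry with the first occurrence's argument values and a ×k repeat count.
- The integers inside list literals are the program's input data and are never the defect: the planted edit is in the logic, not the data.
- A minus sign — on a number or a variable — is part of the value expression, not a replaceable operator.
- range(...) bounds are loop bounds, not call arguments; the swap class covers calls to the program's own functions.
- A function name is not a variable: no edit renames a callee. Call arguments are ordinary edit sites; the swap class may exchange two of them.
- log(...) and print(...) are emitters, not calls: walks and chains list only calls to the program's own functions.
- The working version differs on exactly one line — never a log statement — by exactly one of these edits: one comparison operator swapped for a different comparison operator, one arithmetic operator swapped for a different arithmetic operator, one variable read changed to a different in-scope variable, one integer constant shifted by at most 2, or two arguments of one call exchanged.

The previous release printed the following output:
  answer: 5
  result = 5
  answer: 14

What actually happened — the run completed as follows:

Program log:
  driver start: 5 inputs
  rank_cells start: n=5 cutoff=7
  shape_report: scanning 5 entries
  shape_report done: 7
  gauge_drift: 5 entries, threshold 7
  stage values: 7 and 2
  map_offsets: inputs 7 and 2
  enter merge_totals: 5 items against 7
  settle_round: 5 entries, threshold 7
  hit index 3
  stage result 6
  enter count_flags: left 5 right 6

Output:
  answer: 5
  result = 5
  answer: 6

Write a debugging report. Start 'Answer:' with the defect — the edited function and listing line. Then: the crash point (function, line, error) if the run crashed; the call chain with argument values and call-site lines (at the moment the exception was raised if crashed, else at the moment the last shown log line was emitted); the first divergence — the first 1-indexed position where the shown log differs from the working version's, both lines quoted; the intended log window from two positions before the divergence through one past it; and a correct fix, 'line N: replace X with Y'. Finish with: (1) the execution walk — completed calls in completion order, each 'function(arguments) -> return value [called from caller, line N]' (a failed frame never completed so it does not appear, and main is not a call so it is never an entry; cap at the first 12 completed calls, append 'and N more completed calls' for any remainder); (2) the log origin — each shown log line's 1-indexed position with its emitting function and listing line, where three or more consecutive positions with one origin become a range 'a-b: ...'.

Answer: the defect is in merge_totals at line 45.
Key fact: Everything matches until log position 11, which reads 'stage result 6' in place of 'stage result 14'.
Call chain: main -> count_flags(5, 6) (called at line 63).
First divergence: position 11 — the shown line 'stage result 6' should read 'stage result 14'.
Intended log window:
  9: settle_round: 5 entries, threshold 7
  10: hit index 3
  11: stage result 14
  12: enter count_flags: left 5 right 14
Execution walk:
  shape_report([-4, 5, 0, 7, 7]) -> 7  [called from rank_cells, line 29]
  gauge_drift([-4, 5, 0, 7, 7], 7) -> 2  [called from rank_cells, line 30]
  map_offsets(7, 2) -> 5  [called from rank_cells, line 32]
  rank_cells([-4, 5, 0, 7, 7], 7) -> 5  [called from main, line 60]
  settle_round([-4, 5, 0, 7, 7], 7) -> 3  [called from merge_totals, line 42]
  merge_totals([-4, 5, 0, 7, 7], 7) -> 6  [called from main, line 61]
  count_flags(5, 6) -> 5  [called from main, line 63]
Log origins:
  1 — main, line 59
  2 — rank_cells, line 28
  3 — shape_report, line 2
  4 — shape_report, line 7
  5 — gauge_drift, line 11
  6 — rank_cells, line 31
  7 — map_offsets, line 19
  8 — merge_totals, line 41
  9 — settle_round, line 35
  10 — merge_totals, line 43
  11 — main, line 62
  12 — count_flags, line 48
A correct fix: line 45: replace `span` with `mark`.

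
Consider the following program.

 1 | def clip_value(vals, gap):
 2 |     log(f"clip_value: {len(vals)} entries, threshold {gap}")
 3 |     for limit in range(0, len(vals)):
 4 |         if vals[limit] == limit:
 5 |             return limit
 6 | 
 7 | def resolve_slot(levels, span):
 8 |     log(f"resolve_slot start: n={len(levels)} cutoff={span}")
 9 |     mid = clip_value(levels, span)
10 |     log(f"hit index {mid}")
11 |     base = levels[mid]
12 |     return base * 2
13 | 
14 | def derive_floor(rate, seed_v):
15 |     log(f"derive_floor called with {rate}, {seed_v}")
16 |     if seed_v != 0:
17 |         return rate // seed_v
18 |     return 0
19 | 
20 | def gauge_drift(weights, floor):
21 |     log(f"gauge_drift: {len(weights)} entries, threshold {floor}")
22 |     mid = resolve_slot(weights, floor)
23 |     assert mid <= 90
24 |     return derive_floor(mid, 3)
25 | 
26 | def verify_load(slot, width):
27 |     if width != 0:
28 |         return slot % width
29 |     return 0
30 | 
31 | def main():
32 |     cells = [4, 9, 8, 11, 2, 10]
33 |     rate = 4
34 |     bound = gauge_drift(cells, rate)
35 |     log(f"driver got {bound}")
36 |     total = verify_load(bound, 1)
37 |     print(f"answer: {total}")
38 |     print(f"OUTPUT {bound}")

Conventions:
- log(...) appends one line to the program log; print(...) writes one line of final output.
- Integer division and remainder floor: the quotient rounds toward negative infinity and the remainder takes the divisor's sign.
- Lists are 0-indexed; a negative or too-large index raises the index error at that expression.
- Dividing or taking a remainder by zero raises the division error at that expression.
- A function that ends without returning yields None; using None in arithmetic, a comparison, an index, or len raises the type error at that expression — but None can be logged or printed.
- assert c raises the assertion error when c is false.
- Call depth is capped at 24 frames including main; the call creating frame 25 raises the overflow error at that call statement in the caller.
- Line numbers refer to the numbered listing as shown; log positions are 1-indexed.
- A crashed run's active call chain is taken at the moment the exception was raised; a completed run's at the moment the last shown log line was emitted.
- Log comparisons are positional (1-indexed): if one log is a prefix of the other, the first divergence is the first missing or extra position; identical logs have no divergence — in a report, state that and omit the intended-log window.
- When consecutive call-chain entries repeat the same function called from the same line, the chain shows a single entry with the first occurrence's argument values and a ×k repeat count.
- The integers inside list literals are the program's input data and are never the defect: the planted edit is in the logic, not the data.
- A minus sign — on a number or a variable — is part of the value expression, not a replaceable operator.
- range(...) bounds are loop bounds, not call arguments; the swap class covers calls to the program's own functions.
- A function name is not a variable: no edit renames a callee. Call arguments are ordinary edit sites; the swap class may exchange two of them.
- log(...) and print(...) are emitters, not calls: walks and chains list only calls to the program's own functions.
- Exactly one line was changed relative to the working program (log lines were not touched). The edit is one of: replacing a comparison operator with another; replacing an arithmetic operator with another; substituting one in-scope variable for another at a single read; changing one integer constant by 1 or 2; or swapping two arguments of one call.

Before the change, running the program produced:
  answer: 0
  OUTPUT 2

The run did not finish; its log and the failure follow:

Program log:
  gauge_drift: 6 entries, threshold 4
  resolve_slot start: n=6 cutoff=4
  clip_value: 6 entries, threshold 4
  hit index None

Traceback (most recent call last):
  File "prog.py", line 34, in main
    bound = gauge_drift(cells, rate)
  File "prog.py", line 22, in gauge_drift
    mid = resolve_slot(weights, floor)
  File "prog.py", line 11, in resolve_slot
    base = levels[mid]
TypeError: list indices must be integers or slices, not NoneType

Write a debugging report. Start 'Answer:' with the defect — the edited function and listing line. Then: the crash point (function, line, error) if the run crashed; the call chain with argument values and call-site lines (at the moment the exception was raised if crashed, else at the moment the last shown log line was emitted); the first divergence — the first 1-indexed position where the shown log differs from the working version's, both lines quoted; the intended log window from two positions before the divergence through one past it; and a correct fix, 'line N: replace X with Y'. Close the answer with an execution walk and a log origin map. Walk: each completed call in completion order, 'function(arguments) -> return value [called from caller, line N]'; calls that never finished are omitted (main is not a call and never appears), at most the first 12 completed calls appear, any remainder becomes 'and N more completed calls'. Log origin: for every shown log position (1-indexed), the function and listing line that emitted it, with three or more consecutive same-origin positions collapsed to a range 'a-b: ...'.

Answer: the defect is in clip_value at line 4.
The tell: Position 4 is the first bad log line: 'hit index None' should read 'hit index 0'.
Crash: resolve_slot, line 11, TypeError.
Call chain: main -> gauge_drift([4, 9, 8, 11, 2, 10], 4) (called at line 34) -> resolve_slot([4, 9, 8, 11, 2, 10], 4) (called at line 22).
First divergence: position 4 — shown 'hit index None', intended 'hit index 0'.
Intended log window:
  2: resolve_slot start: n=6 cutoff=4
  3: clip_value: 6 entries, threshold 4
  4: hit index 0
  5: derive_floor called with 8, 3
Execution walk:
  clip_value([4, 9, 8, 11, 2, 10], 4) -> None  [called from resolve_slot, line 9]
Log origin:
  1: logged in gauge_drift at line 21
  2: logged in resolve_slot at line 8
  3: logged in clip_value at line 2
  4: logged in resolve_slot at line 10
A correct fix: line 4: replace `vals[limit] == limit` with `vals[limit] == gap`.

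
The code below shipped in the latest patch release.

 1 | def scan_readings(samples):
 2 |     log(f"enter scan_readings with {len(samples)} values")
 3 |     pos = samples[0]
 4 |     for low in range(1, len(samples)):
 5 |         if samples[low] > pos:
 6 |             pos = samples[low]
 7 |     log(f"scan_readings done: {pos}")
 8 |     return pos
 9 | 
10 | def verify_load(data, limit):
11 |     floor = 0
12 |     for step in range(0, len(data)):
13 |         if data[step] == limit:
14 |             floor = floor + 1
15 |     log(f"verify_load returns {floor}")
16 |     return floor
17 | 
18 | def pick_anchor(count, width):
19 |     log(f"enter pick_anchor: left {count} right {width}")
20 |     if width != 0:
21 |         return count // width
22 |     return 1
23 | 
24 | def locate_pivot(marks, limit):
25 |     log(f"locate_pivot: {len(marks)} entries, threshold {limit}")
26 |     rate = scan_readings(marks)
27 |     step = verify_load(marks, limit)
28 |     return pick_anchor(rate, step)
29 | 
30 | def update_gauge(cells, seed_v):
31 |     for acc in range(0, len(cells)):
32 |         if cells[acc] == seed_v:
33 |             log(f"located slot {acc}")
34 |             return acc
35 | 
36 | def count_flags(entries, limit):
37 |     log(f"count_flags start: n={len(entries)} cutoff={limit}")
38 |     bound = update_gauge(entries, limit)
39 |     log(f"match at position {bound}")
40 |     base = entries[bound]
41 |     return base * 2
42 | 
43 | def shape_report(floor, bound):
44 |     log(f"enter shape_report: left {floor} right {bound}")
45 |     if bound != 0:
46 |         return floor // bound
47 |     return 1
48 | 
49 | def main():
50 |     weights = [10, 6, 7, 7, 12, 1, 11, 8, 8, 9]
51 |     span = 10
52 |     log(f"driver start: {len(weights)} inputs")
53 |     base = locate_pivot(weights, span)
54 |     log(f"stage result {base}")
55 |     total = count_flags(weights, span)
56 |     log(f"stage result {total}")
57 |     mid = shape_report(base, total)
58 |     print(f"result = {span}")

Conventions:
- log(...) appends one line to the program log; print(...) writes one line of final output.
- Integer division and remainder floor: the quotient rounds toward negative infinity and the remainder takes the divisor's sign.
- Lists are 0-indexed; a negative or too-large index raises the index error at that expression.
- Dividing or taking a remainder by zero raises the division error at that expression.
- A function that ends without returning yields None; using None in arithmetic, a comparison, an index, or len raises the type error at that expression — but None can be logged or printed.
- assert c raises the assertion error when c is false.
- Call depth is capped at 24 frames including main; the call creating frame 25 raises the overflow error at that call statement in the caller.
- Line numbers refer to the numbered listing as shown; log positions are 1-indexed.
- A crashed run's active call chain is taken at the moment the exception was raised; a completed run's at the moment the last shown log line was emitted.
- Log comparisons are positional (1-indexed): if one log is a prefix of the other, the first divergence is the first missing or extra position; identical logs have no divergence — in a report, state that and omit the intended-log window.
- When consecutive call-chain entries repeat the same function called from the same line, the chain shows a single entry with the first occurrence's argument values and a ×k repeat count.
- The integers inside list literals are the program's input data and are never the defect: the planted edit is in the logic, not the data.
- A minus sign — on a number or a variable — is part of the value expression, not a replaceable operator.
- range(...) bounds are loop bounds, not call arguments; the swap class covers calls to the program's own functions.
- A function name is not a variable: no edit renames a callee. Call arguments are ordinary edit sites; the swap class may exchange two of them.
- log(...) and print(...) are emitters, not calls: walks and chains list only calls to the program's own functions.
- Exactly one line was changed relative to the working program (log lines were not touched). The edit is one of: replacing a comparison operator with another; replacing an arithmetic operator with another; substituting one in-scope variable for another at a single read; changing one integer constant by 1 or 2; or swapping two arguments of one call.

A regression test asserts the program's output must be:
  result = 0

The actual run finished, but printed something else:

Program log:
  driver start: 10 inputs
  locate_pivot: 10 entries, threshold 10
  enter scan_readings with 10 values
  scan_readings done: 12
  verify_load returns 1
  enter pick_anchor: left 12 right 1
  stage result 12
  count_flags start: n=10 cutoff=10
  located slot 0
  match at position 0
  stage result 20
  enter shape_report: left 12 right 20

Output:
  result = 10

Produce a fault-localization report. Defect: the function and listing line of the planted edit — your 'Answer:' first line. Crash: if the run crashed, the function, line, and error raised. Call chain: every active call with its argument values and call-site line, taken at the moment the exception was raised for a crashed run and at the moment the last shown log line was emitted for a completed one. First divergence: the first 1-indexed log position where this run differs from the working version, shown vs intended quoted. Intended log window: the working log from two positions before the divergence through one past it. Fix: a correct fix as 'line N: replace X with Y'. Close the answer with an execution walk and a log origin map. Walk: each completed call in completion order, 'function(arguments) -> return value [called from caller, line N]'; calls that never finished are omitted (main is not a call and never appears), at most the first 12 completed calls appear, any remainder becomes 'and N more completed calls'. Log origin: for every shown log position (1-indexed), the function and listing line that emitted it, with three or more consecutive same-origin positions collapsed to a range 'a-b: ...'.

Answer: the defect is in main at line 58.
Key fact: Log streams are identical — the defect surfaces only in the printed output.
Call chain: main -> shape_report(12, 20) (called at line 57).
First divergence: none (the log streams are identical).
Execution walk:
  scan_readings([10, 6, 7, 7, 12, 1, 11, 8, 8, 9]) -> 12  [called from locate_pivot, line 26]
  verify_load([10, 6, 7, 7, 12, 1, 11, 8, 8, 9], 10) -> 1  [called from locate_pivot, line 27]
  pick_anchor(12, 1) -> 12  [called from locate_pivot, line 28]
  locate_pivot([10, 6, 7, 7, 12, 1, 11, 8, 8, 9], 10) -> 12  [called from main, line 53]
  update_gauge([10, 6, 7, 7, 12, 1, 11, 8, 8, 9], 10) -> 0  [called from count_flags, line 38]
  count_flags([10, 6, 7, 7, 12, 1, 11, 8, 8, 9], 10) -> 20  [called from main, line 55]
  shape_report(12, 20) -> 0  [called from main, line 57]
Log origin:
  1 — main, line 52
  2 — locate_pivot, line 25
  3 — scan_readings, line 2
  4 — scan_readings, line 7
  5 — verify_load, line 15
  6 — pick_anchor, line 19
  7 — main, line 54
  8 — count_flags, line 37
  9 — update_gauge, line 33
  10 — count_flags, line 39
  11 — main, line 56
  12 — shape_report, line 44
A correct fix: line 58: replace `span` with `mid`.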